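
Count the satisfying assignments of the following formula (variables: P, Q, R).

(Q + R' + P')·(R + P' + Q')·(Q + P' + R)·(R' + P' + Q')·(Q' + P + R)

3

There are 2^3 = 8 truth assignments over (P, Q, R).
Split on R. With R = 1, the clauses containing R are satisfied and R' drops from the rest; 2 of the 2^2 = 4 assignments to the other variables satisfy what remains.
With R = 0, by the same count on the reduced clause set, 1 assignment works.
(One model: P=F, Q=F, R=F.)
Total: 2 + 1 = 3.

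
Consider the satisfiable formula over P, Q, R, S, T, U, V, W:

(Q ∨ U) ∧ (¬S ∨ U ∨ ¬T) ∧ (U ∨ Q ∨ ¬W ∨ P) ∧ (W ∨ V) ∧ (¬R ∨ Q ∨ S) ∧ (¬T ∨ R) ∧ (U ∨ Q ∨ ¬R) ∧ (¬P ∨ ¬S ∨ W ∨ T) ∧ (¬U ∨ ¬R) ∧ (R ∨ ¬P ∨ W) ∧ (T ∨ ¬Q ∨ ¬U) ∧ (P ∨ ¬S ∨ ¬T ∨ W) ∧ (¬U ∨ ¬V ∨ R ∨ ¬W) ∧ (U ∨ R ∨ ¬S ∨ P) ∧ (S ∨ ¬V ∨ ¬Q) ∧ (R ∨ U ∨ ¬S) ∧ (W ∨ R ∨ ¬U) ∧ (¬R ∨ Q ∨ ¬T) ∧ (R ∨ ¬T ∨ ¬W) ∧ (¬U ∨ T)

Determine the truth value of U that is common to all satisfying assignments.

Suppose U = True.
(¬R) alone gives R = False.
(¬T) alone gives T = False.
Now (T) is unsatisfied and unit — conflict.
So every satisfying assignment has U = False.

False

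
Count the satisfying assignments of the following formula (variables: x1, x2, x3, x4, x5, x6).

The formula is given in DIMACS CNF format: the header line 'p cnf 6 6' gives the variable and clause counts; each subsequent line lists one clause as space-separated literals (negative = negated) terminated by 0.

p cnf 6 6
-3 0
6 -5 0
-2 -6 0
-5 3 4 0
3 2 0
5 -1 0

2

There are 2^6 = 64 truth assignments over (x1, x2, x3, x4, x5, x6).
Split on x3. With x3 = True, the clauses containing x3 are satisfied and ¬x3 drops from the rest; 0 of the 2^5 = 32 assignments to the other variables satisfy what remains.
With x3 = False, by the same count on the reduced clause set, 2 assignments work.
(One model: x1=F, x2=T, x3=F, x4=F, x5=F, x6=F.)
Total: 0 + 2 = 2.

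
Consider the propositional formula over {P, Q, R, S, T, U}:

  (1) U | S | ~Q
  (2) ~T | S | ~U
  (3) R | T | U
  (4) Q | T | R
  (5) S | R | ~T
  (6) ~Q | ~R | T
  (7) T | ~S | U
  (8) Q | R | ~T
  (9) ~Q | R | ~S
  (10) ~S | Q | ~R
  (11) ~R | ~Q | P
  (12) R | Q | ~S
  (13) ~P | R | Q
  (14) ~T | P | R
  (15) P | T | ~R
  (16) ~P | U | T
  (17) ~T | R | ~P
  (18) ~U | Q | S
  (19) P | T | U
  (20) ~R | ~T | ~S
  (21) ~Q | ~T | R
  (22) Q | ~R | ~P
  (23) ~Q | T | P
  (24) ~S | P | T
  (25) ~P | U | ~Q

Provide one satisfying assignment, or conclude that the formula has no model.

Try U = 1.
Try T = 0.
Try Q = 1.
The clause (~R) is unit, so R = 0.
The clause (~S) is unit, so S = 0.
The clause (P) is unit, so P = 1.
Every clause now holds.

P=1, Q=1, R=0, S=0, T=0, U=1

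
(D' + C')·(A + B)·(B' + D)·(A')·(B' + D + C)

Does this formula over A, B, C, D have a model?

Unit clause (A') forces A = 0.
Unit clause (B) forces B = 1.
Unit clause (D) forces D = 1.
Unit clause (C') forces C = 0.
All clauses are satisfied.
A satisfying assignment: A: 0; B: 1; C: 0; D: 1.

Yes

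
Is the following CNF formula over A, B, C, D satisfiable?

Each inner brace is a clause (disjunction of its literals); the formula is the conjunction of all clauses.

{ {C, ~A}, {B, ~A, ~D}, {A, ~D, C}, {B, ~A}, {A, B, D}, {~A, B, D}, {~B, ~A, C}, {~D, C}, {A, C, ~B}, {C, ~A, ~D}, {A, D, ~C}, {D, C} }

Satisfiable

Try C = 1.
Try B = 1.
Try A = 1.
All clauses hold; D can take either value.
A satisfying assignment: A ↦ 1; B ↦ 1; C ↦ 1; D ↦ 1.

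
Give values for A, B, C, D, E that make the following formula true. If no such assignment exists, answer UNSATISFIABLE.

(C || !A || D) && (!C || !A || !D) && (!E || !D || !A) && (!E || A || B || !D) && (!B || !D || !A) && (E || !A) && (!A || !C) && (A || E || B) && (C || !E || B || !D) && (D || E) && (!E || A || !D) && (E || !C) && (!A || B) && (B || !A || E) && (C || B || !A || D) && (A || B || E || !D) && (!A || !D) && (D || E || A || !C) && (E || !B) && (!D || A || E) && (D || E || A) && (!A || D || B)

Branch on E: set E = true.
Branch on D: set D = false.
Branch on C: set C = false.
(!A) alone gives A = false.
Every clause is now satisfied; B is unconstrained.

A=false; B=false; C=false; D=false; E=true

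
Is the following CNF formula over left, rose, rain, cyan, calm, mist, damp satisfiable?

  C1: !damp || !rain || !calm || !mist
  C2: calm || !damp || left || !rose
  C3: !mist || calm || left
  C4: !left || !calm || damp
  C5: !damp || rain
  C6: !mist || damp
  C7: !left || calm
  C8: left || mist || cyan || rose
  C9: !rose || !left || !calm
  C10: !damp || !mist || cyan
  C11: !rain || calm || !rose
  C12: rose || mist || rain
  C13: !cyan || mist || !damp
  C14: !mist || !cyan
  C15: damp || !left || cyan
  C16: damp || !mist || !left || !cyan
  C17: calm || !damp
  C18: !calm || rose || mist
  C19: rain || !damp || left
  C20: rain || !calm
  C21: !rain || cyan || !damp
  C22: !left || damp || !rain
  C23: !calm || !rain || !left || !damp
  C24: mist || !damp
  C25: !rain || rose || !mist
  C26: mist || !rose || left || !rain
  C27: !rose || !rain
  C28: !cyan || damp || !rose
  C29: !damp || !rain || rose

Branch on damp: set damp = false.
From the singleton clause (!mist), mist = false.
Branch on left: set left = false.
Branch on cyan: set cyan = true.
From the singleton clause (!rose), rose = false.
From the singleton clause (rain), rain = true.
From the singleton clause (!calm), calm = false.
All clauses are satisfied.
A satisfying assignment: left: false,  rose: false,  rain: true,  cyan: true,  calm: false,  mist: false,  damp: false.

Yes, satisfiable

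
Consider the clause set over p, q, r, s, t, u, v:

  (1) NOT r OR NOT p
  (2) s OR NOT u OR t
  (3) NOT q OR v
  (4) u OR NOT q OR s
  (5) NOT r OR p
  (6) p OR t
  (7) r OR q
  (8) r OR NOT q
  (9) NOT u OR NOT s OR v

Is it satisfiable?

Branch on r: set r = false.
(q) alone gives q = true.
That conflicts with the unit clause (NOT q).
So r must be the other value — set r = true.
(NOT p) alone gives p = false.
That conflicts with the unit clause (p).
Neither r = true nor r = false works.
No assignment satisfies every clause.

Unsatisfiable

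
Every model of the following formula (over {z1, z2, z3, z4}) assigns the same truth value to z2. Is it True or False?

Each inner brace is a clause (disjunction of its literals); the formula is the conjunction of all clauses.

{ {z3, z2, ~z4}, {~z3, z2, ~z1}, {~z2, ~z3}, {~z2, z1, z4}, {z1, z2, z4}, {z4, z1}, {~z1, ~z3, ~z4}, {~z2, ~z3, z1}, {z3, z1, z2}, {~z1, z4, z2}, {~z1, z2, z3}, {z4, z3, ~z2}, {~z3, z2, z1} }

True

Suppose z2 = 0.
Try z3 = 1.
(~z1) alone gives z1 = 0.
But (z1) is also a unit clause — contradiction.
Undo z3 and try z3 = 0.
(~z4) alone gives z4 = 0.
(z1) alone gives z1 = 1.
But (~z1) is also a unit clause — contradiction.
Either choice for z3 ends in contradiction.
So every satisfying assignment has z2 = True.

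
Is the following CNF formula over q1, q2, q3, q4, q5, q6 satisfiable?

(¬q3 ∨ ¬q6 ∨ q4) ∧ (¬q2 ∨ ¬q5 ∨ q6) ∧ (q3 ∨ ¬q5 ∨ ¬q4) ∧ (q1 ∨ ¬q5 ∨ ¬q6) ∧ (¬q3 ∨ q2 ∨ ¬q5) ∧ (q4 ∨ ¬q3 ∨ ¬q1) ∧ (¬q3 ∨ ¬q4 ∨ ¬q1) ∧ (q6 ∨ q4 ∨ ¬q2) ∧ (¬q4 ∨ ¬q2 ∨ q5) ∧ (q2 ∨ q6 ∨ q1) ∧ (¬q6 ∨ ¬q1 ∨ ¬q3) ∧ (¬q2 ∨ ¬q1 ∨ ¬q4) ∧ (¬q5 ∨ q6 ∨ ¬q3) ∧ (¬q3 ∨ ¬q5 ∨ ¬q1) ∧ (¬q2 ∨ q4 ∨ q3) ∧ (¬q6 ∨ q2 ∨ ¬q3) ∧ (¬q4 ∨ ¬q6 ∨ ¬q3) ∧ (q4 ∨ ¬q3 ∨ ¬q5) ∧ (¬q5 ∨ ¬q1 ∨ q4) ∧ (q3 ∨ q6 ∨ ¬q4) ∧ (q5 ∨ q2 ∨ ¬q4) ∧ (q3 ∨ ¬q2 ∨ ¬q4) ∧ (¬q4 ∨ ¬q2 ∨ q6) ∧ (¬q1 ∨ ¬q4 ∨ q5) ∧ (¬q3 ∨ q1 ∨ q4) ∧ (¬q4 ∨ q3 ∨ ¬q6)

Case q3 = False:
Case q5 = False:
Case q4 = False:
Unit clause (¬q2) forces q2 = False.
Case q6 = True:
All clauses hold; q1 can take either value.
A satisfying assignment: q1=False, q2=False, q3=False, q4=False, q5=False, q6=True.

Satisfiable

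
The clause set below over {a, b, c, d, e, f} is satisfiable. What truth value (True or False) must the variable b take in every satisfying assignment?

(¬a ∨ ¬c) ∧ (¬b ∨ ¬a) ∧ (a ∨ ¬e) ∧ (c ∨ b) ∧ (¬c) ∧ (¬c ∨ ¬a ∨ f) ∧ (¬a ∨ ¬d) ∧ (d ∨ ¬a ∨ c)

True

Suppose b = False.
The clause (c) is unit, so c = True.
But (¬c) is also a unit clause — contradiction.
So every satisfying assignment has b = True.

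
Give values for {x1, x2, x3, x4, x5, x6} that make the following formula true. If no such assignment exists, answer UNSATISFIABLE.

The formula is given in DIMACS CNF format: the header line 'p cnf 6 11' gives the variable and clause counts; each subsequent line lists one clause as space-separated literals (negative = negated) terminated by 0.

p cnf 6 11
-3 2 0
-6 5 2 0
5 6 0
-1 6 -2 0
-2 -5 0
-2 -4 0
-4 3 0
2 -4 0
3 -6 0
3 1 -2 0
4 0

UNSATISFIABLE

Unit clause (x4) forces x4 = True.
Unit clause (¬x2) forces x2 = False.
But (x2) is also a unit clause — contradiction.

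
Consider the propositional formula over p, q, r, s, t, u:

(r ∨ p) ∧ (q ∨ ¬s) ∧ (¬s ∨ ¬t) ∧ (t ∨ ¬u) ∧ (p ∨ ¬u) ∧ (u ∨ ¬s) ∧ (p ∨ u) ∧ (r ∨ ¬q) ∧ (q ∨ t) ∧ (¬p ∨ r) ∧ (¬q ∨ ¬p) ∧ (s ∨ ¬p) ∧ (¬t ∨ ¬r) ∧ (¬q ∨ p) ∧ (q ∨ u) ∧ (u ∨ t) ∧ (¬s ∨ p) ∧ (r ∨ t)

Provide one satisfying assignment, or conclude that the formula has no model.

Suppose r = True.
The clause (¬t) is unit, so t = False.
The clause (¬u) is unit, so u = False.
But (u) is also a unit clause — contradiction.
So r must be the other value — set r = False.
The clause (p) is unit, so p = True.
But (¬p) is also a unit clause — contradiction.
Neither r = True nor r = False works.

UNSATISFIABLE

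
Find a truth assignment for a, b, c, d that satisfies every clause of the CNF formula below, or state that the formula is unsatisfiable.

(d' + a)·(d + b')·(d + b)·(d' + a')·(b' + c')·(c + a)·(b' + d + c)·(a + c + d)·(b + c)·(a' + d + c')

Try d = 0.
From the singleton clause (b'), b = 0.
But (b) is also a unit clause — contradiction.
So d must be the other value — set d = 1.
From the singleton clause (a), a = 1.
But (a') is also a unit clause — contradiction.
Both values of d lead to a conflict.

UNSATISFIABLE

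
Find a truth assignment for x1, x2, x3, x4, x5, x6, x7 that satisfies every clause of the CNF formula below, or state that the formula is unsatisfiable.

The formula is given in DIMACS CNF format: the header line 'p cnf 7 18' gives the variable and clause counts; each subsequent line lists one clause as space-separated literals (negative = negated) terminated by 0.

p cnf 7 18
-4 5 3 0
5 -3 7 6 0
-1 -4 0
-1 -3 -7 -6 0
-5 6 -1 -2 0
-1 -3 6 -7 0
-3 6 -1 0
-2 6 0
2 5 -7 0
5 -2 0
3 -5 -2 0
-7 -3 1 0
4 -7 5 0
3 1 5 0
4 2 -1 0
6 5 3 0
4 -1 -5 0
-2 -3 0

Suppose x1 = False.
Suppose x2 = False.
Suppose x5 = True.
Suppose x7 = False.
All clauses hold; x3, x4, x6 can take either value.

x1 ↦ False,  x2 ↦ False,  x3 ↦ True,  x4 ↦ True,  x5 ↦ True,  x6 ↦ True,  x7 ↦ False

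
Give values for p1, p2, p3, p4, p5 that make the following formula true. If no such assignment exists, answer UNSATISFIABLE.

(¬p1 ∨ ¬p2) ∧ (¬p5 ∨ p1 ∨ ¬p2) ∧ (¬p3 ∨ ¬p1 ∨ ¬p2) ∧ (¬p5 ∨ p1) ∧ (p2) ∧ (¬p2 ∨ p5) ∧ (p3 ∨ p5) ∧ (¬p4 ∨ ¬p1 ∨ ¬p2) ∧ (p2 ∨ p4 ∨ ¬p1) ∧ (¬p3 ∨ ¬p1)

Unit clause (p2) forces p2 = True.
Unit clause (¬p1) forces p1 = False.
Unit clause (¬p5) forces p5 = False.
But (p5) is also a unit clause — contradiction.

UNSATISFIABLE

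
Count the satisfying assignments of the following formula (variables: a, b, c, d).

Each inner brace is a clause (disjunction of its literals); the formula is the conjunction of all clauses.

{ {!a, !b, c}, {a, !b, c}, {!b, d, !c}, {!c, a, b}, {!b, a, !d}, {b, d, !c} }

There are 2^4 = 16 truth assignments over (a, b, c, d).
Split on b. With b = true, the clauses containing b are satisfied and !b drops from the rest; 1 of the 2^3 = 8 assignments to the other variables satisfy what remains.
With b = false, by the same count on the reduced clause set, 5 assignments work.
(One model: a=F, b=F, c=F, d=F.)
Total: 1 + 5 = 6.

6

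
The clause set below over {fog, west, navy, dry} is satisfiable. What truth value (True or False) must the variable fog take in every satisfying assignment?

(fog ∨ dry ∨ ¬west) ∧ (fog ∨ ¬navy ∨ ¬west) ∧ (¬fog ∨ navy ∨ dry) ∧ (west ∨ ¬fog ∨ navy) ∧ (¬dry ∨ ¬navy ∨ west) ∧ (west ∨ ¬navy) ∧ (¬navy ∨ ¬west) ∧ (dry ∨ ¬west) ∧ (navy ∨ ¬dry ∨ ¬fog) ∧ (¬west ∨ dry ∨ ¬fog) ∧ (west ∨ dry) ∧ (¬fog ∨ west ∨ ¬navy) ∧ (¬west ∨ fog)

False

Suppose fog = True.
Suppose navy = True.
The clause (west) is unit, so west = True.
But (¬west) is also a unit clause — contradiction.
That branch fails; take navy = False instead.
The clause (dry) is unit, so dry = True.
But (¬dry) is also a unit clause — contradiction.
Either choice for navy ends in contradiction.
So every satisfying assignment has fog = False.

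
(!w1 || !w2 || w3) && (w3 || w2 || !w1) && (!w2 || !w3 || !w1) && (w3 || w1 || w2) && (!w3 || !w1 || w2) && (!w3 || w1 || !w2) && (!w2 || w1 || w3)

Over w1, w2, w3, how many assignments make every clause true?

There are 2^3 = 8 truth assignments over (w1, w2, w3).
Check each against the 7 clauses (columns in the order w1, w2, w3):
  F F F  ✗ fails (w3 || w1 || w2)
  F F T  ✓ satisfies all
  F T F  ✗ fails (!w2 || w1 || w3)
  F T T  ✗ fails (!w3 || w1 || !w2)
  T F F  ✗ fails (w3 || w2 || !w1)
  T F T  ✗ fails (!w3 || !w1 || w2)
  T T F  ✗ fails (!w1 || !w2 || w3)
  T T T  ✗ fails (!w2 || !w3 || !w1)
1 of the 8 rows is a model.

1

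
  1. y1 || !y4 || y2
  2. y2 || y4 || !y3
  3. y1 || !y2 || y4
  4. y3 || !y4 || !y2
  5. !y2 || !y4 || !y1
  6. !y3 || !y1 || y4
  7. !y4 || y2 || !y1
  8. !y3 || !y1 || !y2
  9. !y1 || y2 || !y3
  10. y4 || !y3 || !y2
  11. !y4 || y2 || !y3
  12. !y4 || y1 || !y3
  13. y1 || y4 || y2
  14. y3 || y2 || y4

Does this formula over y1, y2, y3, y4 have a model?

Try y1 = true.
Try y2 = true.
(!y4) alone gives y4 = false.
(!y3) alone gives y3 = false.
This assignment satisfies each clause.
A satisfying assignment: y1=true, y2=true, y3=false, y4=false.

Yes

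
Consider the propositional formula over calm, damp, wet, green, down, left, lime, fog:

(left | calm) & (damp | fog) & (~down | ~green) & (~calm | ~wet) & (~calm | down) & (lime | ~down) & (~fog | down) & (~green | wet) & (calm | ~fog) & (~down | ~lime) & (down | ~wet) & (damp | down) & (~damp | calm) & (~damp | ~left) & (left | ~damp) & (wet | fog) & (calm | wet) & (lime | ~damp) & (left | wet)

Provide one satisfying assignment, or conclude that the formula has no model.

Try left = 1.
Unit clause (~damp) forces damp = 0.
Unit clause (fog) forces fog = 1.
Unit clause (down) forces down = 1.
Unit clause (~green) forces green = 0.
Unit clause (lime) forces lime = 1.
Now (~lime) is unsatisfied and unit — conflict.
That branch fails; take left = 0 instead.
Unit clause (calm) forces calm = 1.
Unit clause (~wet) forces wet = 0.
Now (wet) is unsatisfied and unit — conflict.
Either choice for left ends in contradiction.

UNSATISFIABLE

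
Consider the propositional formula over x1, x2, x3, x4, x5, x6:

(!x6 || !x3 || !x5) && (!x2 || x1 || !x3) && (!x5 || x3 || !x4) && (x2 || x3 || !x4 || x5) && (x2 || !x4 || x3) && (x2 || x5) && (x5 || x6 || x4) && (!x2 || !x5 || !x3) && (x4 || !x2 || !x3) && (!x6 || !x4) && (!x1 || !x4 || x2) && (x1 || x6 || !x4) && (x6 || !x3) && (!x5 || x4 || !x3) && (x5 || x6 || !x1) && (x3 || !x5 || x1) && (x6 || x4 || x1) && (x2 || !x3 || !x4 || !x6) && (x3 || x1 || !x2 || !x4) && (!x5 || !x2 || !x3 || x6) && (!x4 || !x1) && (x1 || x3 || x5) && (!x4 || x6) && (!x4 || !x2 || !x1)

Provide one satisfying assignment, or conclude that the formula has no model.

x1=true, x2=true, x3=false, x4=false, x5=true, x6=false

Suppose x2 = true.
Suppose x1 = true.
(!x4) alone gives x4 = false.
(!x3) alone gives x3 = false.
Suppose x5 = true.
No clause remains; x6 is free.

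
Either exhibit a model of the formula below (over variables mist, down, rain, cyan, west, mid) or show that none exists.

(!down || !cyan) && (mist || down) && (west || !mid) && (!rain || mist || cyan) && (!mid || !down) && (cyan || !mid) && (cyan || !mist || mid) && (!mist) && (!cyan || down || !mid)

The clause (!mist) is unit, so mist = false.
The clause (down) is unit, so down = true.
The clause (!cyan) is unit, so cyan = false.
The clause (!rain) is unit, so rain = false.
The clause (!mid) is unit, so mid = false.
All clauses hold; west can take either value.

mist=false, down=true, rain=false, cyan=false, west=true, mid=false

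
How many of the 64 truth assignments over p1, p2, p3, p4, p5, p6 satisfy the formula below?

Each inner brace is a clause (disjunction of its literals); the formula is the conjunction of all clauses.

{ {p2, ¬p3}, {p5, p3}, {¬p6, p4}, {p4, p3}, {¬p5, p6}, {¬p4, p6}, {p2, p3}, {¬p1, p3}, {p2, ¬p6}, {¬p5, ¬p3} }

There are 2^6 = 64 truth assignments over (p1, p2, p3, p4, p5, p6).
Split on p6. With p6 = True, the clauses containing p6 are satisfied and ¬p6 drops from the rest; 3 of the 2^5 = 32 assignments to the other variables satisfy what remains.
With p6 = False, by the same count on the reduced clause set, 2 assignments work.
(One model: p1=F, p2=T, p3=F, p4=T, p5=T, p6=T.)
Total: 3 + 2 = 5.

5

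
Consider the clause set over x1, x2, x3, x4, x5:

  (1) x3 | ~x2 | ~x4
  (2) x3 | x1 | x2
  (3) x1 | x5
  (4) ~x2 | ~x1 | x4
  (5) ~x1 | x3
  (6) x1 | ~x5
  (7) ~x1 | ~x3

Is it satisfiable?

No

Branch on x1: set x1 = 1.
From the singleton clause (x3), x3 = 1.
But (~x3) is also a unit clause — contradiction.
That branch fails; take x1 = 0 instead.
From the singleton clause (x5), x5 = 1.
But (~x5) is also a unit clause — contradiction.
Both values of x1 lead to a conflict.
No assignment satisfies every clause.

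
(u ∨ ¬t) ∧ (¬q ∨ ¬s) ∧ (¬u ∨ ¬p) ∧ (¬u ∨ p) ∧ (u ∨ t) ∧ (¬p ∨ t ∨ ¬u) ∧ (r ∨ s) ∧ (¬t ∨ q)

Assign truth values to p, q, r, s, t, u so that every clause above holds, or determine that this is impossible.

Try u = True.
(¬p) alone gives p = False.
But (p) is also a unit clause — contradiction.
Backtrack on u: now try u = False.
(¬t) alone gives t = False.
But (t) is also a unit clause — contradiction.
Neither u = True nor u = False works.

UNSATISFIABLE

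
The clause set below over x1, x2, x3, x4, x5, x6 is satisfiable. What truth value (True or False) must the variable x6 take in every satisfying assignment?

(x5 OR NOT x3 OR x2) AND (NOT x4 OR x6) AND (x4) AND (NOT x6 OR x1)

True

Suppose x6 = false.
(NOT x4) alone gives x4 = false.
Now (x4) is unsatisfied and unit — conflict.
So every satisfying assignment has x6 = True.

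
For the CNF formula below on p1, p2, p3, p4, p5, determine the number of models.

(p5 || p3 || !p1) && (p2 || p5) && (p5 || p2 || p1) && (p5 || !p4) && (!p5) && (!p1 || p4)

There are 2^5 = 32 truth assignments over (p1, p2, p3, p4, p5).
Split on p5. With p5 = true, the clauses containing p5 are satisfied and !p5 drops from the rest; 0 of the 2^4 = 16 assignments to the other variables satisfy what remains.
With p5 = false, by the same count on the reduced clause set, 2 assignments work.
(One model: p1=F, p2=T, p3=F, p4=F, p5=F.)
Total: 0 + 2 = 2.

2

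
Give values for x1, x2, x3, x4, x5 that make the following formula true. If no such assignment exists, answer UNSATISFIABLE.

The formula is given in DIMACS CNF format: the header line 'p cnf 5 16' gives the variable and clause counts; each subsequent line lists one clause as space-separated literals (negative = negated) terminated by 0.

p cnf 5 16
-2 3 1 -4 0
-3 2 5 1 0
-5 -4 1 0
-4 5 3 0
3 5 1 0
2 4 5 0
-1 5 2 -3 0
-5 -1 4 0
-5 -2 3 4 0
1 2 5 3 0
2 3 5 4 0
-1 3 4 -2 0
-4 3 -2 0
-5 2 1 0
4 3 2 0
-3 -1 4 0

Branch on x5: set x5 = True.
Branch on x4: set x4 = False.
The clause (¬x1) is unit, so x1 = False.
The clause (x2) is unit, so x2 = True.
The clause (x3) is unit, so x3 = True.
This assignment satisfies each clause.

x1 ↦ False,  x2 ↦ True,  x3 ↦ True,  x4 ↦ False,  x5 ↦ True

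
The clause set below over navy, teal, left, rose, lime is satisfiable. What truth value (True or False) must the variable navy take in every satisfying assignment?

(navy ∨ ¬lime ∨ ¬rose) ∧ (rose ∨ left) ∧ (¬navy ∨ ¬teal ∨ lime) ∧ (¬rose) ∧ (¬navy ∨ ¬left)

Suppose navy = True.
(¬rose) alone gives rose = False.
(left) alone gives left = True.
Now (¬left) is unsatisfied and unit — conflict.
So every satisfying assignment has navy = False.

False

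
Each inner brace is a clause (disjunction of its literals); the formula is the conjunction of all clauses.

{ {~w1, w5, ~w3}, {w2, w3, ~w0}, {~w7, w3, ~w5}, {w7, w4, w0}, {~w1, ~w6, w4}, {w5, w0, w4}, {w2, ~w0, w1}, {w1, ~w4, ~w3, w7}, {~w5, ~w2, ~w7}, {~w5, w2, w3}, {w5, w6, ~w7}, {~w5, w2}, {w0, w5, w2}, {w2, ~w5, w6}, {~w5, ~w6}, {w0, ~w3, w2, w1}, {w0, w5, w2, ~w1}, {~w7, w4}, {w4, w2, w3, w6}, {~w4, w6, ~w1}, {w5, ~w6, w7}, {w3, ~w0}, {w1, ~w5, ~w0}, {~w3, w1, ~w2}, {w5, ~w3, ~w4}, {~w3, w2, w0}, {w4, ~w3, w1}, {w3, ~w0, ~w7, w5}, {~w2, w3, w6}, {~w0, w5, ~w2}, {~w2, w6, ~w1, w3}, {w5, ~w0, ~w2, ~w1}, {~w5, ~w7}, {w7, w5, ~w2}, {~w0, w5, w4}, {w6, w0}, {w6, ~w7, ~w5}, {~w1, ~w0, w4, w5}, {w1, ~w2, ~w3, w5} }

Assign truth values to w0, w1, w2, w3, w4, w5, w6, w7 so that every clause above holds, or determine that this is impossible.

w0: 1, w1: 1, w2: 1, w3: 1, w4: 0, w5: 1, w6: 0, w7: 0

Suppose w5 = 1.
The clause (w2) is unit, so w2 = 1.
The clause (~w7) is unit, so w7 = 0.
The clause (~w6) is unit, so w6 = 0.
The clause (w3) is unit, so w3 = 1.
The clause (w1) is unit, so w1 = 1.
The clause (~w4) is unit, so w4 = 0.
The clause (w0) is unit, so w0 = 1.
All clauses are satisfied.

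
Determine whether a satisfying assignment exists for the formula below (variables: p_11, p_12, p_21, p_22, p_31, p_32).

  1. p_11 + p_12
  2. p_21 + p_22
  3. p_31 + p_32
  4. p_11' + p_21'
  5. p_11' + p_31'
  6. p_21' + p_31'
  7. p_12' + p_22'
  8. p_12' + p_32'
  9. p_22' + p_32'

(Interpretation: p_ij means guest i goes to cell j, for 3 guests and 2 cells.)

Unsatisfiable

Try p_11 = 1.
From the singleton clause (p_21'), p_21 = 0.
From the singleton clause (p_22), p_22 = 1.
From the singleton clause (p_31'), p_31 = 0.
From the singleton clause (p_32), p_32 = 1.
That conflicts with the unit clause (p_32').
So p_11 must be the other value — set p_11 = 0.
From the singleton clause (p_12), p_12 = 1.
From the singleton clause (p_22'), p_22 = 0.
From the singleton clause (p_21), p_21 = 1.
From the singleton clause (p_31'), p_31 = 0.
From the singleton clause (p_32), p_32 = 1.
That conflicts with the unit clause (p_32').
Either choice for p_11 ends in contradiction.
No assignment satisfies every clause.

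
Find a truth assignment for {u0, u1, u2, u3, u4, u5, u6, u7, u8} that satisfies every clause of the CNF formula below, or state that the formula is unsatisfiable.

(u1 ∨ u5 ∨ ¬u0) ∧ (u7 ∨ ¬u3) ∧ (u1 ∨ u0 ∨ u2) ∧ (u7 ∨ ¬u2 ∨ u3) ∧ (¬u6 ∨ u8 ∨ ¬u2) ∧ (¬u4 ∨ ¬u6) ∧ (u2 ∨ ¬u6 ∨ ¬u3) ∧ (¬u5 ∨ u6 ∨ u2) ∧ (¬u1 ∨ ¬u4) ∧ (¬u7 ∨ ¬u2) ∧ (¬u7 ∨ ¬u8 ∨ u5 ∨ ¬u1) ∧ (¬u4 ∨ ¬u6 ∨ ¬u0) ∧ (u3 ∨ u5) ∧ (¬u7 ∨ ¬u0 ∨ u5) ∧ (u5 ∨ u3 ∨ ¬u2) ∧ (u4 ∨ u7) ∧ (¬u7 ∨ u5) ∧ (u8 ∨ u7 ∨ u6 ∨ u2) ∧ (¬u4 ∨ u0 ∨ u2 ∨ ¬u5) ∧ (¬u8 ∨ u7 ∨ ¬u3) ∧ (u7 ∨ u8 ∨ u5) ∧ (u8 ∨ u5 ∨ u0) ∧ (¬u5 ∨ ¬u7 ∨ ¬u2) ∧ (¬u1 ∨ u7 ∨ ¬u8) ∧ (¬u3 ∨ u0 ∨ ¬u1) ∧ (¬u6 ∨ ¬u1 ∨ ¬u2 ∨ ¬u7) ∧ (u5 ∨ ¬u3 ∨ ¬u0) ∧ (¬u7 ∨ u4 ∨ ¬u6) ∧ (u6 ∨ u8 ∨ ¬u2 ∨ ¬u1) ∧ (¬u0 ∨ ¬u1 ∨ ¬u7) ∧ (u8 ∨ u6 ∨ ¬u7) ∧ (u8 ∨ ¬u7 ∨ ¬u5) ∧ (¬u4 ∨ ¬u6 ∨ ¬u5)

UNSATISFIABLE

Try u7 = True.
From the singleton clause (¬u2), u2 = False.
From the singleton clause (u5), u5 = True.
From the singleton clause (u6), u6 = True.
From the singleton clause (¬u4), u4 = False.
But (u4) is also a unit clause — contradiction.
That branch fails; take u7 = False instead.
From the singleton clause (¬u3), u3 = False.
From the singleton clause (¬u2), u2 = False.
From the singleton clause (u5), u5 = True.
From the singleton clause (u6), u6 = True.
From the singleton clause (¬u4), u4 = False.
But (u4) is also a unit clause — contradiction.
Neither u7 = True nor u7 = False works.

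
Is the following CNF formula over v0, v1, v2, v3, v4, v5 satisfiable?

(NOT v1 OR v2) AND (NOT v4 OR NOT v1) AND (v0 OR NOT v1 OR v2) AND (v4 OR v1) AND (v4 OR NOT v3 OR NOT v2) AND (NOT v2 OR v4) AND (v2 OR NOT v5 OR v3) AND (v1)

No, unsatisfiable

(v1) alone gives v1 = true.
(v2) alone gives v2 = true.
(NOT v4) alone gives v4 = false.
Now (v4) is unsatisfied and unit — conflict.
No assignment satisfies every clause.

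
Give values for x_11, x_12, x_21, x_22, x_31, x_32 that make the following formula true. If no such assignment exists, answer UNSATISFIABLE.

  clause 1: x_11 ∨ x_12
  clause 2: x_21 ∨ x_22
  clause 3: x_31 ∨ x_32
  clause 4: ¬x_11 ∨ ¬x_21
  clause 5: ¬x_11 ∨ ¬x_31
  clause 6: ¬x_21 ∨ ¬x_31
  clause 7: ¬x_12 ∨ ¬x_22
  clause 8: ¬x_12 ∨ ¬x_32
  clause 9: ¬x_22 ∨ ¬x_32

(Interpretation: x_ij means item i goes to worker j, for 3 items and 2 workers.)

UNSATISFIABLE

Case x_11 = True:
Unit clause (¬x_21) forces x_21 = False.
Unit clause (x_22) forces x_22 = True.
Unit clause (¬x_31) forces x_31 = False.
Unit clause (x_32) forces x_32 = True.
But (¬x_32) is also a unit clause — contradiction.
So x_11 must be the other value — set x_11 = False.
Unit clause (x_12) forces x_12 = True.
Unit clause (¬x_22) forces x_22 = False.
Unit clause (x_21) forces x_21 = True.
Unit clause (¬x_31) forces x_31 = False.
Unit clause (x_32) forces x_32 = True.
But (¬x_32) is also a unit clause — contradiction.
Both values of x_11 lead to a conflict.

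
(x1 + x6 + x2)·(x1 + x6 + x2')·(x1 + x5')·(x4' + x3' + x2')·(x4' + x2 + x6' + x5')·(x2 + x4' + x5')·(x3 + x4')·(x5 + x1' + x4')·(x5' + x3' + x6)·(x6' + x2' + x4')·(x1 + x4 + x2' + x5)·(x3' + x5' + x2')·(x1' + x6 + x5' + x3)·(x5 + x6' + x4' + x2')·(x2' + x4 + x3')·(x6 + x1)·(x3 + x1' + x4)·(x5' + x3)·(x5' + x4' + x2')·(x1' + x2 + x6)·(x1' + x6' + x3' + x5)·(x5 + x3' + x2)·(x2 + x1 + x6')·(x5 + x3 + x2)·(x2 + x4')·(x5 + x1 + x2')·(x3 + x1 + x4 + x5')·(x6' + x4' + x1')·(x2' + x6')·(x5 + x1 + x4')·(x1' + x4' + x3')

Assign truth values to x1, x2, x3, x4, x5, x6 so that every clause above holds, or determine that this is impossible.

Case x1 = 1:
Case x3 = 1:
The clause (x4') is unit, so x4 = 0.
The clause (x2') is unit, so x2 = 0.
The clause (x6) is unit, so x6 = 1.
The clause (x5) is unit, so x5 = 1.
All clauses are satisfied.

x1 ↦ 1, x2 ↦ 0, x3 ↦ 1, x4 ↦ 0, x5 ↦ 1, x6 ↦ 1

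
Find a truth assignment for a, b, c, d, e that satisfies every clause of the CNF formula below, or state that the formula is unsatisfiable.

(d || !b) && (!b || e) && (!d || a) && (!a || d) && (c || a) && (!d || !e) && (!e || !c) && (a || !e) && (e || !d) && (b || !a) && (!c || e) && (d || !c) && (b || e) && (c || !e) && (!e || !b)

Branch on d: set d = true.
Unit clause (a) forces a = true.
Unit clause (!e) forces e = false.
But (e) is also a unit clause — contradiction.
That branch fails; take d = false instead.
Unit clause (!b) forces b = false.
Unit clause (!a) forces a = false.
Unit clause (c) forces c = true.
But (!c) is also a unit clause — contradiction.
Neither d = true nor d = false works.

UNSATISFIABLE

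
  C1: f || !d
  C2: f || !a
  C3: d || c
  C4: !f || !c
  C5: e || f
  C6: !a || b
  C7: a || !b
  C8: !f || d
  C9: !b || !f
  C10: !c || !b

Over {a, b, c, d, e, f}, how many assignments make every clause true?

3

There are 2^6 = 64 truth assignments over (a, b, c, d, e, f).
Split on e. With e = true, the clauses containing e are satisfied and !e drops from the rest; 2 of the 2^5 = 32 assignments to the other variables satisfy what remains.
With e = false, by the same count on the reduced clause set, 1 assignment works.
(One model: a=F, b=F, c=F, d=T, e=F, f=T.)
Total: 2 + 1 = 3.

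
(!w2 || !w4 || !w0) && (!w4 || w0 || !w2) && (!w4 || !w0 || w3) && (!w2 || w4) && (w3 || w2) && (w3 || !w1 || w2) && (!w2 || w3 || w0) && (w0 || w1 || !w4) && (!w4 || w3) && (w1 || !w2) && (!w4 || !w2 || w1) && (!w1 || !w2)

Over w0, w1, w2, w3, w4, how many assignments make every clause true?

7

There are 2^5 = 32 truth assignments over (w0, w1, w2, w3, w4).
Split on w0. With w0 = true, the clauses containing w0 are satisfied and !w0 drops from the rest; 4 of the 2^4 = 16 assignments to the other variables satisfy what remains.
With w0 = false, by the same count on the reduced clause set, 3 assignments work.
(One model: w0=F, w1=F, w2=F, w3=T, w4=F.)
Total: 4 + 3 = 7.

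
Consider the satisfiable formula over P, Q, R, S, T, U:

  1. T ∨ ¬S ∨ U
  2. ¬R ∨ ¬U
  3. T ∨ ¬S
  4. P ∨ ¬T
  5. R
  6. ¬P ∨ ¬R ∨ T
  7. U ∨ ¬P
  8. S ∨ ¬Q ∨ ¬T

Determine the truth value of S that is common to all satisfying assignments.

False

Suppose S = True.
Unit clause (T) forces T = True.
Unit clause (P) forces P = True.
Unit clause (R) forces R = True.
Unit clause (¬U) forces U = False.
But (U) is also a unit clause — contradiction.
So every satisfying assignment has S = False.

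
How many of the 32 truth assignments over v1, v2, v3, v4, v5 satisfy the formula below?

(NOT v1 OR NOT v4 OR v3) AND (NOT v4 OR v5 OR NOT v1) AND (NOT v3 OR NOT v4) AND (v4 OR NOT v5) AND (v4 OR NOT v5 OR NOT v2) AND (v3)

4

There are 2^5 = 32 truth assignments over (v1, v2, v3, v4, v5).
Split on v3. With v3 = true, the clauses containing v3 are satisfied and NOT v3 drops from the rest; 4 of the 2^4 = 16 assignments to the other variables satisfy what remains.
With v3 = false, by the same count on the reduced clause set, 0 assignments work.
(One model: v1=F, v2=F, v3=T, v4=F, v5=F.)
Total: 4 + 0 = 4.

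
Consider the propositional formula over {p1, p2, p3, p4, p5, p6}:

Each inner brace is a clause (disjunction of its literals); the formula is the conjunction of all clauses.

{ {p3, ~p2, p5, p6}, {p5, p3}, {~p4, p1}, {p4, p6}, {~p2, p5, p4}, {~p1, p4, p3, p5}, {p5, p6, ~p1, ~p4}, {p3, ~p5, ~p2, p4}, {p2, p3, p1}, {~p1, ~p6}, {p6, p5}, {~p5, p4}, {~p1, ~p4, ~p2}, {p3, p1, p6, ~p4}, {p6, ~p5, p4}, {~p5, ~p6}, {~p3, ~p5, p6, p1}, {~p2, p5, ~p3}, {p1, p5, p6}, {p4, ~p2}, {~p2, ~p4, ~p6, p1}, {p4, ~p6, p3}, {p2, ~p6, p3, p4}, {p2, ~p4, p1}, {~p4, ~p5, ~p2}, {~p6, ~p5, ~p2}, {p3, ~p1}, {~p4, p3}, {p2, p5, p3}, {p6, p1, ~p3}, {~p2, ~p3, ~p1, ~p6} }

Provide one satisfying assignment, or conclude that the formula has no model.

p1: 1, p2: 0, p3: 1, p4: 1, p5: 1, p6: 0

Case p5 = 1:
From the singleton clause (p4), p4 = 1.
From the singleton clause (p1), p1 = 1.
From the singleton clause (~p6), p6 = 0.
From the singleton clause (~p2), p2 = 0.
From the singleton clause (p3), p3 = 1.
All clauses are satisfied.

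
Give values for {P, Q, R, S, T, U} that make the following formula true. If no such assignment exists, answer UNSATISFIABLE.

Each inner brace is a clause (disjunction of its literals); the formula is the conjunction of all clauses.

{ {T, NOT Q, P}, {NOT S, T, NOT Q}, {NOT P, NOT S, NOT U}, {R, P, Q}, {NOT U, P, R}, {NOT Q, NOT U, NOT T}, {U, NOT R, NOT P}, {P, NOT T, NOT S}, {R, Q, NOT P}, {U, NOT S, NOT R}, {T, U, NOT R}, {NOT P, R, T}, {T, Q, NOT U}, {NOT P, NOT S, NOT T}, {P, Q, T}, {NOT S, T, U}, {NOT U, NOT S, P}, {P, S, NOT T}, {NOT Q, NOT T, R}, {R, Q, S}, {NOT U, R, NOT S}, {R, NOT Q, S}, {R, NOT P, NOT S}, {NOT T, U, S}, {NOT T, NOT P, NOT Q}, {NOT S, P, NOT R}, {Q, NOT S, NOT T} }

P=true; Q=false; R=true; S=false; T=true; U=true

Branch on T: set T = true.
Branch on Q: set Q = false.
The clause (NOT S) is unit, so S = false.
The clause (P) is unit, so P = true.
The clause (R) is unit, so R = true.
The clause (U) is unit, so U = true.
This assignment satisfies each clause.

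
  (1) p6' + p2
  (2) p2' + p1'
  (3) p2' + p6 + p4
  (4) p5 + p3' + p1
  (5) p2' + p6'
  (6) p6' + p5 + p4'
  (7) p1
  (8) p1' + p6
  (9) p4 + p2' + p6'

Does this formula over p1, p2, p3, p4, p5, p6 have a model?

No, unsatisfiable

Unit clause (p1) forces p1 = 1.
Unit clause (p2') forces p2 = 0.
Unit clause (p6') forces p6 = 0.
That conflicts with the unit clause (p6).
No assignment satisfies every clause.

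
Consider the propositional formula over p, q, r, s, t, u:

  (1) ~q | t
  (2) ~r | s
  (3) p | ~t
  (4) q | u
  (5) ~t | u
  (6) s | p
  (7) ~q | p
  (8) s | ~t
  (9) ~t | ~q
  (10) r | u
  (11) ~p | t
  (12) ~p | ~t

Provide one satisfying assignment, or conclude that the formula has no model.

p ↦ 0, q ↦ 0, r ↦ 0, s ↦ 1, t ↦ 0, u ↦ 1

Try q = 0.
(u) alone gives u = 1.
Try r = 0.
Try p = 0.
(~t) alone gives t = 0.
(s) alone gives s = 1.
All clauses are satisfied.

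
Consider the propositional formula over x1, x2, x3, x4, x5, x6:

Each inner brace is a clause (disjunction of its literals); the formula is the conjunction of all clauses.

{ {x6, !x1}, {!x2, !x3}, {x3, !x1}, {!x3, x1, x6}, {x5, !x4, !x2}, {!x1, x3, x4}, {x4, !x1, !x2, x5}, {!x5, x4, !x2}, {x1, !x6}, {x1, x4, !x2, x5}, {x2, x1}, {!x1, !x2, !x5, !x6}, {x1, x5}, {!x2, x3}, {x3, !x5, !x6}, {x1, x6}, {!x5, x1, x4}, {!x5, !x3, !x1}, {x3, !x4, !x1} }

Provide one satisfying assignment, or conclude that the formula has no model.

Suppose x6 = true.
From the singleton clause (x1), x1 = true.
From the singleton clause (x3), x3 = true.
From the singleton clause (!x2), x2 = false.
From the singleton clause (!x5), x5 = false.
No clause remains; x4 is free.

x1: true, x2: false, x3: true, x4: true, x5: false, x6: true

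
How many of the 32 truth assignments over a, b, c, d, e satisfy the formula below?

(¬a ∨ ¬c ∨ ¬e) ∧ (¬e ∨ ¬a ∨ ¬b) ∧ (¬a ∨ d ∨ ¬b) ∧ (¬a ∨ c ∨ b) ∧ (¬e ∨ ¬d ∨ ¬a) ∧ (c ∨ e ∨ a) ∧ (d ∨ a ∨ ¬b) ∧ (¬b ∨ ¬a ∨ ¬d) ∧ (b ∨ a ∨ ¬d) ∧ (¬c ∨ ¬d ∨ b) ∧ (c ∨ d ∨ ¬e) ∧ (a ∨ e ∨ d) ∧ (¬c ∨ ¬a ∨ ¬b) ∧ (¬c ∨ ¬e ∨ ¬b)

There are 2^5 = 32 truth assignments over (a, b, c, d, e).
Split on d. With d = True, the clauses containing d are satisfied and ¬d drops from the rest; 2 of the 2^4 = 16 assignments to the other variables satisfy what remains.
With d = False, by the same count on the reduced clause set, 2 assignments work.
(One model: a=F, b=F, c=T, d=F, e=T.)
Total: 2 + 2 = 4.

4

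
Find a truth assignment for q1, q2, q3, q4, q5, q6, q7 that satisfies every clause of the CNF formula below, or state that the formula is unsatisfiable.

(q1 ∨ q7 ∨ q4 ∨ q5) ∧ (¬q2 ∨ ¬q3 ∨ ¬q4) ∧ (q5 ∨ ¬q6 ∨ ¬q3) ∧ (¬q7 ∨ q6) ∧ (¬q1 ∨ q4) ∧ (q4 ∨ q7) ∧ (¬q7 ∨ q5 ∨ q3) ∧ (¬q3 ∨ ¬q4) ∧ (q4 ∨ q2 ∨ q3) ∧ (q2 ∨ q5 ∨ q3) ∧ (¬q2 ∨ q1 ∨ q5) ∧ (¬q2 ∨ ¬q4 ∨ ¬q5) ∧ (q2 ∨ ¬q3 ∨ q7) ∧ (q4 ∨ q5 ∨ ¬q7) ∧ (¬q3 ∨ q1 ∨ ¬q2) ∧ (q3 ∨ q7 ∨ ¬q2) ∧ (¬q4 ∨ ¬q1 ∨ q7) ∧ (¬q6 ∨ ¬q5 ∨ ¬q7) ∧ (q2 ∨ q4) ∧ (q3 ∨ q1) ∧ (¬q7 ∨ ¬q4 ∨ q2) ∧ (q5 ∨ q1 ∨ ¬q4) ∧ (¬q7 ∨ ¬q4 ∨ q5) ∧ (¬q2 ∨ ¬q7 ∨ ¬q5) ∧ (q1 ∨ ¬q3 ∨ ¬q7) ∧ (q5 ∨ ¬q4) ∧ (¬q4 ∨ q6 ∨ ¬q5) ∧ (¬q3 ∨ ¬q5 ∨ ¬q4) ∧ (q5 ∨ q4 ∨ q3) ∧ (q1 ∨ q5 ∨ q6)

UNSATISFIABLE

Try q7 = False.
Unit clause (q4) forces q4 = True.
Unit clause (¬q3) forces q3 = False.
Unit clause (¬q2) forces q2 = False.
Unit clause (q5) forces q5 = True.
Unit clause (¬q1) forces q1 = False.
But (q1) is also a unit clause — contradiction.
So q7 must be the other value — set q7 = True.
Unit clause (q6) forces q6 = True.
Unit clause (¬q5) forces q5 = False.
Unit clause (¬q3) forces q3 = False.
But (q3) is also a unit clause — contradiction.
Either choice for q7 ends in contradiction.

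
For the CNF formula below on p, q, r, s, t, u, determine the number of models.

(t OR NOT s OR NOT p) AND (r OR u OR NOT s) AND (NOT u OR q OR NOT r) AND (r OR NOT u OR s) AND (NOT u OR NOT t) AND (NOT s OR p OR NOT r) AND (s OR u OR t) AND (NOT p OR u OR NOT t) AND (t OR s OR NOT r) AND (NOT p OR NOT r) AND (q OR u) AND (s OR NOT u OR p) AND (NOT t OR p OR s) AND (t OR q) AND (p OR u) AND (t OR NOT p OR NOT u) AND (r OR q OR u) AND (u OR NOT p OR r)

1

There are 2^6 = 64 truth assignments over (p, q, r, s, t, u).
Split on p. With p = true, the clauses containing p are satisfied and NOT p drops from the rest; 0 of the 2^5 = 32 assignments to the other variables satisfy what remains.
With p = false, by the same count on the reduced clause set, 1 assignment works.
(One model: p=F, q=T, r=F, s=T, t=F, u=T.)
Total: 0 + 1 = 1.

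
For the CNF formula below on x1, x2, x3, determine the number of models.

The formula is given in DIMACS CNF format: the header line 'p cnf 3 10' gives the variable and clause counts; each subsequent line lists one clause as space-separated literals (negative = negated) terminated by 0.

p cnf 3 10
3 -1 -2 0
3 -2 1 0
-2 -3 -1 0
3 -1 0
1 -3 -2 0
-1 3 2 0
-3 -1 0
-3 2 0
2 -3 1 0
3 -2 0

1

There are 2^3 = 8 truth assignments over (x1, x2, x3).
Check each against the 10 clauses (columns in the order x1, x2, x3):
  F F F  ✓ satisfies all
  F F T  ✗ fails (¬x3 ∨ x2)
  F T F  ✗ fails (x3 ∨ ¬x2 ∨ x1)
  F T T  ✗ fails (x1 ∨ ¬x3 ∨ ¬x2)
  T F F  ✗ fails (x3 ∨ ¬x1)
  T F T  ✗ fails (¬x3 ∨ ¬x1)
  T T F  ✗ fails (x3 ∨ ¬x1 ∨ ¬x2)
  T T T  ✗ fails (¬x2 ∨ ¬x3 ∨ ¬x1)
1 of the 8 rows is a model.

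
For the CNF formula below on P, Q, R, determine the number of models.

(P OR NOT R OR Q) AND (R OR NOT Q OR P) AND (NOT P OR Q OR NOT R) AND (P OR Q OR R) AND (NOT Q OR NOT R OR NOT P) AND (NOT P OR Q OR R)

2

There are 2^3 = 8 truth assignments over (P, Q, R).
Check each against the 6 clauses (columns in the order P, Q, R):
  F F F  ✗ fails (P OR Q OR R)
  F F T  ✗ fails (P OR NOT R OR Q)
  F T F  ✗ fails (R OR NOT Q OR P)
  F T T  ✓ satisfies all
  T F F  ✗ fails (NOT P OR Q OR R)
  T F T  ✗ fails (NOT P OR Q OR NOT R)
  T T F  ✓ satisfies all
  T T T  ✗ fails (NOT Q OR NOT R OR NOT P)
2 of the 8 rows are models.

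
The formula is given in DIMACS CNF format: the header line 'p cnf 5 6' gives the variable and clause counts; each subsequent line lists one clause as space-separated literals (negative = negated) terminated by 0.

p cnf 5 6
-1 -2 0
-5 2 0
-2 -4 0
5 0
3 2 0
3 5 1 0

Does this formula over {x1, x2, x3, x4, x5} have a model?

Yes, satisfiable

The clause (x5) is unit, so x5 = True.
The clause (x2) is unit, so x2 = True.
The clause (¬x1) is unit, so x1 = False.
The clause (¬x4) is unit, so x4 = False.
Every clause is now satisfied; x3 is unconstrained.
A satisfying assignment: x1=False; x2=True; x3=False; x4=False; x5=True.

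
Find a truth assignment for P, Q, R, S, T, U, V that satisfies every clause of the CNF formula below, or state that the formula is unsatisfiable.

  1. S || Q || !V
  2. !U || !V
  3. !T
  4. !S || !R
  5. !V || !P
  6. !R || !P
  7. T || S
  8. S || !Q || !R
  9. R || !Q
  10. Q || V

From the singleton clause (!T), T = false.
From the singleton clause (S), S = true.
From the singleton clause (!R), R = false.
From the singleton clause (!Q), Q = false.
From the singleton clause (V), V = true.
From the singleton clause (!U), U = false.
From the singleton clause (!P), P = false.
All clauses are satisfied.

P: false,  Q: false,  R: false,  S: true,  T: false,  U: false,  V: true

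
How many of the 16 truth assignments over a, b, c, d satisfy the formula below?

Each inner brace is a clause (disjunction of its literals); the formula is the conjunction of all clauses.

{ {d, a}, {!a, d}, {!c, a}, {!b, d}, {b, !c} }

5

There are 2^4 = 16 truth assignments over (a, b, c, d).
Split on b. With b = true, the clauses containing b are satisfied and !b drops from the rest; 3 of the 2^3 = 8 assignments to the other variables satisfy what remains.
With b = false, by the same count on the reduced clause set, 2 assignments work.
(One model: a=F, b=F, c=F, d=T.)
Total: 3 + 2 = 5.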